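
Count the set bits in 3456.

4

3456 = 110110000000
Count the 1s: 1 + 1 + 1 + 1 = 4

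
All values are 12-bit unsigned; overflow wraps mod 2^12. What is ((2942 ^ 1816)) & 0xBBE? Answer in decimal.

2942 = 101101111110
1816 = 011100011000
→ ^ → 110001100110 = 3174
0xBBE = 101110111110
→ & → 100000100110 = 2086

2086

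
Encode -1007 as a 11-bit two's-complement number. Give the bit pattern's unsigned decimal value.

1041

1007 in 11 bits: 01111101111
Invert: 10000010000
Add 1:  10000010001 = 1041
(Check: 2^11 - 1007 = 2048 - 1007 = 1041.)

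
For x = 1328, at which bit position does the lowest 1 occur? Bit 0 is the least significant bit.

1328 = 10100110000
Trailing zeros: 4, so the lowest set bit is bit 4 (value 16).

4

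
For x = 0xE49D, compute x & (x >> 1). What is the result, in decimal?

24588

x = 1110010010011101 = 58525
x>>1 = 0111001001001110
AND  = 0110000000001100 = 24588
(x & (x >> 1) has a 1 wherever x has two consecutive 1 bits.)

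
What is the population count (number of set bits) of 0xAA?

0xAA = 10101010
Count the 1s: 1 + 1 + 1 + 1 = 4

4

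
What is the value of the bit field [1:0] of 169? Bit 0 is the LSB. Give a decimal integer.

1

v = 00010101001
Shift right by 0: 00010101001
Mask low 2 bits: 01 = 1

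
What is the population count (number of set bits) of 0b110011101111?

9

n = 110011101111
Count the 1s: 1 + 1 + 1 + 1 + 1 + 1 + 1 + 1 + 1 = 9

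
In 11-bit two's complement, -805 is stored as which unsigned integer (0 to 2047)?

1243

805 in 11 bits: 01100100101
Invert: 10011011010
Add 1:  10011011011 = 1243
(Check: 2^11 - 805 = 2048 - 805 = 1243.)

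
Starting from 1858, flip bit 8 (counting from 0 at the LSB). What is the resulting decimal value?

1602

x = 11101000010
bit 8 is currently 1; toggle it via x ^ (1 << 8) = x ^ 256
→ 11001000010 = 1602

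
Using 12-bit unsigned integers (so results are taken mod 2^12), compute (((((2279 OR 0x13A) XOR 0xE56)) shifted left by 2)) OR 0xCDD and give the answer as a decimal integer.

2279 = 100011100111
0x13A = 000100111010
→ OR → 100111111111 = 2559
0xE56 = 111001010110
→ XOR → 011110101001 = 1961
→ shifted left by 2 (mod 2^12) → 111010100100 = 3748
0xCDD = 110011011101
→ OR → 111011111101 = 3837

3837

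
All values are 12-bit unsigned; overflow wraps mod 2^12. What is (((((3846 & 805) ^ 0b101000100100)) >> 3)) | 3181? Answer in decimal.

3437

3846 = 111100000110
805 = 001100100101
→ & → 001100000100 = 772
0b101000100100 = 101000100100
→ ^ → 100100100000 = 2336
→ >> 3 → 000100100100 = 292
3181 = 110001101101
→ | → 110101101101 = 3437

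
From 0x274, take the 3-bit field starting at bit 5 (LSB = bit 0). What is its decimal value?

3

v = 1001110100
Shift right by 5: 10011
Mask low 3 bits: 011 = 3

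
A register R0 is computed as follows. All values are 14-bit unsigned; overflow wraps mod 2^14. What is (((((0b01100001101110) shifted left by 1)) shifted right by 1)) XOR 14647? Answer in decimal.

0b01100001101110 = 01100001101110
→ shifted left by 1 (mod 2^14) → 11000011011100 = 12508
→ shifted right by 1 → 01100001101110 = 6254
14647 = 11100100110111
→ XOR → 10000101011001 = 8537

8537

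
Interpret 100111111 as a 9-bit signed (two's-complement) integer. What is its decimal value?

pattern = 100111111 (MSB is 1 ⇒ negative)
Invert: 011000000, add 1 → 011000001 = 193, so the value is -193.
(Equivalently: 319 - 2^9 = 319 - 512 = -193.)

-193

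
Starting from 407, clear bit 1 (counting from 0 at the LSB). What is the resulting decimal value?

405

x = 110010111
bit 1 is currently 1; clear it via x & ~(1 << 1) = x & ~2
→ 110010101 = 405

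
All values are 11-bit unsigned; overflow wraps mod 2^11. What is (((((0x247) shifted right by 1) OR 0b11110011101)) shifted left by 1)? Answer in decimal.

1918

0x247 = 01001000111
→ shifted right by 1 → 00100100011 = 291
0b11110011101 = 11110011101
→ OR → 11110111111 = 1983
→ shifted left by 1 (mod 2^11) → 11101111110 = 1918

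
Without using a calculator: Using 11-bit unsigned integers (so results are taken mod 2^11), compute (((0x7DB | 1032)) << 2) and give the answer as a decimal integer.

0x7DB = 11111011011
1032 = 10000001000
→ | → 11111011011 = 2011
→ << 2 (mod 2^11) → 11101101100 = 1900

1900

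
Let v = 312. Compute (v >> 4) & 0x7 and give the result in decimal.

3

v = 00100111000
Shift right by 4: 0010011
Mask low 3 bits: 011 = 3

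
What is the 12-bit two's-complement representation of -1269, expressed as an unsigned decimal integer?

1269 in 12 bits: 010011110101
Invert: 101100001010
Add 1:  101100001011 = 2827
(Check: 2^12 - 1269 = 4096 - 1269 = 2827.)

2827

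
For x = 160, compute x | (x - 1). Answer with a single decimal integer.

x = 10100000 = 160
x - 1 = 10011111
OR    = 10111111 = 191
(x | (x - 1) sets all bits below the lowest set bit.)

191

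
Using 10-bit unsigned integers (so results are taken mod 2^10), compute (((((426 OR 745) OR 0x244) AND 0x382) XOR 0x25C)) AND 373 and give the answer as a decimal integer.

426 = 0110101010
745 = 1011101001
→ OR → 1111101011 = 1003
0x244 = 1001000100
→ OR → 1111101111 = 1007
0x382 = 1110000010
→ AND → 1110000010 = 898
0x25C = 1001011100
→ XOR → 0111011110 = 478
373 = 0101110101
→ AND → 0101010100 = 340

340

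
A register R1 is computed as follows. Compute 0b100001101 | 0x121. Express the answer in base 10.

a = 100001101
0x121 = 100100001
 OR → 100101101 = 301

301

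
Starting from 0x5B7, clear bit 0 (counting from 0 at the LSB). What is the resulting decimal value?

1462

x = 10110110111
bit 0 is currently 1; clear it via x & ~(1 << 0) = x & ~1
→ 10110110110 = 1462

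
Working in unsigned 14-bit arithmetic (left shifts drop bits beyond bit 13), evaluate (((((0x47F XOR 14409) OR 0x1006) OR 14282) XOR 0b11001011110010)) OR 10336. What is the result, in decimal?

11628

0x47F = 00010001111111
14409 = 11100001001001
→ XOR → 11110000110110 = 15414
0x1006 = 01000000000110
→ OR → 11110000110110 = 15414
14282 = 11011111001010
→ OR → 11111111111110 = 16382
0b11001011110010 = 11001011110010
→ XOR → 00110100001100 = 3340
10336 = 10100001100000
→ OR → 10110101101100 = 11628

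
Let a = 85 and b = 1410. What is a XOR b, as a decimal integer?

1495

85 = 00001010101
1410 = 10110000010
XOR → 10111010111 = 1495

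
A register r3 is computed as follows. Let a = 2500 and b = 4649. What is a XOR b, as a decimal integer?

2500 = 0100111000100
4649 = 1001000101001
XOR → 1101111101101 = 7149

7149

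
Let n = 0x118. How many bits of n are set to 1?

0x118 = 100011000
Count the 1s: 1 + 1 + 1 = 3

3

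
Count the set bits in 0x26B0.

6

0x26B0 = 10011010110000
Count the 1s: 1 + 1 + 1 + 1 + 1 + 1 = 6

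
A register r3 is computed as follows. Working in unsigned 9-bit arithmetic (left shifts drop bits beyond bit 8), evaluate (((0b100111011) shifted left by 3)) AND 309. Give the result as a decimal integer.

272

0b100111011 = 100111011
→ shifted left by 3 (mod 2^9) → 111011000 = 472
309 = 100110101
→ AND → 100010000 = 272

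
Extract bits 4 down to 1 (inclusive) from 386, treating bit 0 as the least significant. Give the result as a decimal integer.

v = 00110000010
Shift right by 1: 0011000001
Mask low 4 bits: 0001 = 1

1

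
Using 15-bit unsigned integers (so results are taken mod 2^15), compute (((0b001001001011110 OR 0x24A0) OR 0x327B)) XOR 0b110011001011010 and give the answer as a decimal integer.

20645

0b001001001011110 = 001001001011110
0x24A0 = 010010010100000
→ OR → 011011011111110 = 14078
0x327B = 011001001111011
→ OR → 011011011111111 = 14079
0b110011001011010 = 110011001011010
→ XOR → 101000010100101 = 20645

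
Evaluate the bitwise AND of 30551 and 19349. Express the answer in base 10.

30551 = 111011101010111
19349 = 100101110010101
AND → 100001100010101 = 17173

17173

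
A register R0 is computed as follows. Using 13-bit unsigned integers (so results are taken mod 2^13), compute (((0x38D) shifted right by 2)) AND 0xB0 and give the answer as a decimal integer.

160

0x38D = 0001110001101
→ shifted right by 2 → 0000011100011 = 227
0xB0 = 0000010110000
→ AND → 0000010100000 = 160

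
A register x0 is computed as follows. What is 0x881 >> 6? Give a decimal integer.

0x881 = 100010000001
shift right by 6 → 000000100010 = 34
(equivalently, floor(2177 / 64))

34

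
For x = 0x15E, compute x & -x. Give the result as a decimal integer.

2

x = 101011110 = 350
-x (two's complement) = …010100010
AND   = 000000010 = 2
(x & -x isolates the lowest set bit of x.)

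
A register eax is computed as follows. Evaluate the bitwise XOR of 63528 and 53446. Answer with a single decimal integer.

63528 = 1111100000101000
53446 = 1101000011000110
XOR → 0010100011101110 = 10478

10478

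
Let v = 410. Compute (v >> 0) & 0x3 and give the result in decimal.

v = 110011010
Shift right by 0: 110011010
Mask low 2 bits: 10 = 2

2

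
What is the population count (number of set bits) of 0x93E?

7

0x93E = 100100111110
Count the 1s: 1 + 1 + 1 + 1 + 1 + 1 + 1 = 7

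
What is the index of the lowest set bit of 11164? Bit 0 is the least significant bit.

11164 = 10101110011100
Trailing zeros: 2, so the lowest set bit is bit 2 (value 4).

2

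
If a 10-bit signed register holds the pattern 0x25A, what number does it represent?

pattern = 1001011010 (MSB is 1 ⇒ negative)
Invert: 0110100101, add 1 → 0110100110 = 422, so the value is -422.
(Equivalently: 602 - 2^10 = 602 - 1024 = -422.)

-422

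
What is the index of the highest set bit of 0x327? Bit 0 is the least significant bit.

9

0x327 = 1100100111
The topmost 1 is at position 9 (since 2^9 = 512 ≤ 807 < 1024).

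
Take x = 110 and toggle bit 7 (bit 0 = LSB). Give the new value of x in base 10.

x = 01101110
bit 7 is currently 0; toggle it via x ^ (1 << 7) = x ^ 128
→ 11101110 = 238

238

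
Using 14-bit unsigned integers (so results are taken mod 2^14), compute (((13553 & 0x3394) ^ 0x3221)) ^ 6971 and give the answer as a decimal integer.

13553 = 11010011110001
0x3394 = 11001110010100
→ & → 11000010010000 = 12432
0x3221 = 11001000100001
→ ^ → 00001010110001 = 689
6971 = 01101100111011
→ ^ → 01100110001010 = 6538

6538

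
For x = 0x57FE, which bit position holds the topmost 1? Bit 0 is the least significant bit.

14

0x57FE = 101011111111110
The topmost 1 is at position 14 (since 2^14 = 16384 ≤ 22526 < 32768).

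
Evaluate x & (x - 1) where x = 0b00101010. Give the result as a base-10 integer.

40

x = 101010 = 42
x - 1 = 101001
AND   = 101000 = 40
(x & (x - 1) clears the lowest set bit of x.)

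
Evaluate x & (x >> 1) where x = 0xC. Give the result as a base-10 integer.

4

x = 1100 = 12
x>>1 = 0110
AND  = 0100 = 4
(x & (x >> 1) has a 1 wherever x has two consecutive 1 bits.)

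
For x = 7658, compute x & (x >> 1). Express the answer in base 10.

x = 1110111101010 = 7658
x>>1 = 0111011110101
AND  = 0110011100000 = 3296
(x & (x >> 1) has a 1 wherever x has two consecutive 1 bits.)

3296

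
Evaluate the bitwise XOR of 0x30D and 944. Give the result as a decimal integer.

189

0x30D = 1100001101
944 = 1110110000
XOR → 0010111101 = 189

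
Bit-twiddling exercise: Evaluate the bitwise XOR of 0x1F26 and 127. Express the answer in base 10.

8025

0x1F26 = 1111100100110
127 = 0000001111111
XOR → 1111101011001 = 8025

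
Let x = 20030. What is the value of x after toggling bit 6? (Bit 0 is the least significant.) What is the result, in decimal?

x = 100111000111110
bit 6 is currently 0; toggle it via x ^ (1 << 6) = x ^ 64
→ 100111001111110 = 20094

20094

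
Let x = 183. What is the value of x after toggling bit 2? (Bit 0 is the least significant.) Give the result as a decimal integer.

x = 0010110111
bit 2 is currently 1; toggle it via x ^ (1 << 2) = x ^ 4
→ 0010110011 = 179

179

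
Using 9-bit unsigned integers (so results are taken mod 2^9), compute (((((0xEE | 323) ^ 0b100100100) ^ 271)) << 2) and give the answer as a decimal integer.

272

0xEE = 011101110
323 = 101000011
→ | → 111101111 = 495
0b100100100 = 100100100
→ ^ → 011001011 = 203
271 = 100001111
→ ^ → 111000100 = 452
→ << 2 (mod 2^9) → 100010000 = 272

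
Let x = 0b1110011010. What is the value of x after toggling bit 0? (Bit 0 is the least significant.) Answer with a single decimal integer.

923

x = 1110011010
bit 0 is currently 0; toggle it via x ^ (1 << 0) = x ^ 1
→ 1110011011 = 923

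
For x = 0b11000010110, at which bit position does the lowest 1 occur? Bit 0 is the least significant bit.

1

0b11000010110 = 11000010110
Trailing zeros: 1, so the lowest set bit is bit 1 (value 2).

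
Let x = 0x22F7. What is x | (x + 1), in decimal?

x = 10001011110111 = 8951
x + 1 = 10001011111000
OR    = 10001011111111 = 8959
(x | (x + 1) sets the lowest cleared bit.)

8959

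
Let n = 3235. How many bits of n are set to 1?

6

3235 = 110010100011
Count the 1s: 1 + 1 + 1 + 1 + 1 + 1 = 6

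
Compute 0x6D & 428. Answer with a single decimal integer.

0x6D = 001101101
428 = 110101100
AND → 000101100 = 44

44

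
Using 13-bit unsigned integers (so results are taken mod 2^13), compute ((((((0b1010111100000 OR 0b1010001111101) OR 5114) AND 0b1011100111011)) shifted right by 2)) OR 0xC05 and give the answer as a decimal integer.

0b1010111100000 = 1010111100000
0b1010001111101 = 1010001111101
→ OR → 1010111111101 = 5629
5114 = 1001111111010
→ OR → 1011111111111 = 6143
0b1011100111011 = 1011100111011
→ AND → 1011100111011 = 5947
→ shifted right by 2 → 0010111001110 = 1486
0xC05 = 0110000000101
→ OR → 0110111001111 = 3535

3535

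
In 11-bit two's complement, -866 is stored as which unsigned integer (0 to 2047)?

1182

866 in 11 bits: 01101100010
Invert: 10010011101
Add 1:  10010011110 = 1182
(Check: 2^11 - 866 = 2048 - 866 = 1182.)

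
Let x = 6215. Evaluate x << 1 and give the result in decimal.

12430

6215 = 01100001000111
shift left by 1 → 11000010001110 = 12430
(equivalently, 6215 × 2^1 = 6215 × 2)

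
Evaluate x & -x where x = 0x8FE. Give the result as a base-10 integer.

2

x = 100011111110 = 2302
-x (two's complement) = …011100000010
AND   = 000000000010 = 2
(x & -x isolates the lowest set bit of x.)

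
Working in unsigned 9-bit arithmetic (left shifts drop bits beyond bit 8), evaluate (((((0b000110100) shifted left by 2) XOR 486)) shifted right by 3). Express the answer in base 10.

0b000110100 = 000110100
→ shifted left by 2 (mod 2^9) → 011010000 = 208
486 = 111100110
→ XOR → 100110110 = 310
→ shifted right by 3 → 000100110 = 38

38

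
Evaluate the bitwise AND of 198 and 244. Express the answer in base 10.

196

198 = 11000110
244 = 11110100
AND → 11000100 = 196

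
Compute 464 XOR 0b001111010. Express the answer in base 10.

426

464 = 111010000
b = 001111010
XOR → 110101010 = 426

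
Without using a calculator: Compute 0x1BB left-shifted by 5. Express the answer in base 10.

0x1BB = 00000110111011
shift left by 5 → 11011101100000 = 14176
(equivalently, 443 × 2^5 = 443 × 32)

14176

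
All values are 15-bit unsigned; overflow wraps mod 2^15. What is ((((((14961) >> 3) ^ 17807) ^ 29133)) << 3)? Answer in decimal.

6240

14961 = 011101001110001
→ >> 3 → 000011101001110 = 1870
17807 = 100010110001111
→ ^ → 100001011000001 = 17089
29133 = 111000111001101
→ ^ → 011001100001100 = 13068
→ << 3 (mod 2^15) → 001100001100000 = 6240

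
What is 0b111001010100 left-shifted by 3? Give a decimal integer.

29344

x = 000111001010100
shift left by 3 → 111001010100000 = 29344
(equivalently, 3668 × 2^3 = 3668 × 8)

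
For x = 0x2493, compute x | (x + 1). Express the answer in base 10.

x = 10010010010011 = 9363
x + 1 = 10010010010100
OR    = 10010010010111 = 9367
(x | (x + 1) sets the lowest cleared bit.)

9367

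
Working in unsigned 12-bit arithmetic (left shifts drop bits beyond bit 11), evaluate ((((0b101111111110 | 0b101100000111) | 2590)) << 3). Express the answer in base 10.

4088

0b101111111110 = 101111111110
0b101100000111 = 101100000111
→ | → 101111111111 = 3071
2590 = 101000011110
→ | → 101111111111 = 3071
→ << 3 (mod 2^12) → 111111111000 = 4088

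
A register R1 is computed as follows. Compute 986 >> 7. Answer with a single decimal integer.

7

986 = 1111011010
shift right by 7 → 0000000111 = 7
(equivalently, floor(986 / 128))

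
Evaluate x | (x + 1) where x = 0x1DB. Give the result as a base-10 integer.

479

x = 111011011 = 475
x + 1 = 111011100
OR    = 111011111 = 479
(x | (x + 1) sets the lowest cleared bit.)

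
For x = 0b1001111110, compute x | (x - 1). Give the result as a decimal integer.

x = 1001111110 = 638
x - 1 = 1001111101
OR    = 1001111111 = 639
(x | (x - 1) sets all bits below the lowest set bit.)

639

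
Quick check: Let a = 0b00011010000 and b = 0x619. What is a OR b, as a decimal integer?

a = 00011010000
0x619 = 11000011001
 OR → 11011011001 = 1753

1753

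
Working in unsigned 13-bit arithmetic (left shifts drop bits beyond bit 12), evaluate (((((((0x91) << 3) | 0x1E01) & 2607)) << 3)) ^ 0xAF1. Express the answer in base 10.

6841

0x91 = 0000010010001
→ << 3 (mod 2^13) → 0010010001000 = 1160
0x1E01 = 1111000000001
→ | → 1111010001001 = 7817
2607 = 0101000101111
→ & → 0101000001001 = 2569
→ << 3 (mod 2^13) → 1000001001000 = 4168
0xAF1 = 0101011110001
→ ^ → 1101010111001 = 6841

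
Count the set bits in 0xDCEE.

0xDCEE = 1101110011101110
Count the 1s: 1 + 1 + 1 + 1 + 1 + 1 + 1 + 1 + 1 + 1 + 1 = 11

11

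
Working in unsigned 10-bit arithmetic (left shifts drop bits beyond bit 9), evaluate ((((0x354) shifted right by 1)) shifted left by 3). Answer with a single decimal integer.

336

0x354 = 1101010100
→ shifted right by 1 → 0110101010 = 426
→ shifted left by 3 (mod 2^10) → 0101010000 = 336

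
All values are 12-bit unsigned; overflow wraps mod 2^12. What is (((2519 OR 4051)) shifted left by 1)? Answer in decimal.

2519 = 100111010111
4051 = 111111010011
→ OR → 111111010111 = 4055
→ shifted left by 1 (mod 2^12) → 111110101110 = 4014

4014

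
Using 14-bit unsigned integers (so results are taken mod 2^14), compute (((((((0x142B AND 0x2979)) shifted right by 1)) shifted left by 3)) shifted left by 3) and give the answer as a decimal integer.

1280

0x142B = 01010000101011
0x2979 = 10100101111001
→ AND → 00000000101001 = 41
→ shifted right by 1 → 00000000010100 = 20
→ shifted left by 3 (mod 2^14) → 00000010100000 = 160
→ shifted left by 3 (mod 2^14) → 00010100000000 = 1280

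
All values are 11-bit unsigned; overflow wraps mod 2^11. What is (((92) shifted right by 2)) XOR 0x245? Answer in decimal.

594

92 = 00001011100
→ shifted right by 2 → 00000010111 = 23
0x245 = 01001000101
→ XOR → 01001010010 = 594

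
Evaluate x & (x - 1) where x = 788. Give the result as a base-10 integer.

784

x = 1100010100 = 788
x - 1 = 1100010011
AND   = 1100010000 = 784
(x & (x - 1) clears the lowest set bit of x.)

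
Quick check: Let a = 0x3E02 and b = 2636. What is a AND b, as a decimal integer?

0x3E02 = 11111000000010
2636 = 00101001001100
AND → 00101000000000 = 2560

2560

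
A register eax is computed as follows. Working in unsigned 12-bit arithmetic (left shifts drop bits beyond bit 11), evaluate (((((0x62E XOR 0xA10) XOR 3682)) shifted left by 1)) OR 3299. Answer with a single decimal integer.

0x62E = 011000101110
0xA10 = 101000010000
→ XOR → 110000111110 = 3134
3682 = 111001100010
→ XOR → 001001011100 = 604
→ shifted left by 1 (mod 2^12) → 010010111000 = 1208
3299 = 110011100011
→ OR → 110011111011 = 3323

3323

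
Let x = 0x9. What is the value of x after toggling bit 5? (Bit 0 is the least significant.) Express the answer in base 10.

41

x = 000000001001
bit 5 is currently 0; toggle it via x ^ (1 << 5) = x ^ 32
→ 000000101001 = 41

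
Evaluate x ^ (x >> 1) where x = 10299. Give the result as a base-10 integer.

x = 10100000111011 = 10299
x>>1 = 01010000011101
XOR  = 11110000100110 = 15398
(x ^ (x >> 1) gives the standard binary-reflected Gray code of x.)

15398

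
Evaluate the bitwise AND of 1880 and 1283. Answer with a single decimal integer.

1880 = 11101011000
1283 = 10100000011
AND → 10100000000 = 1280

1280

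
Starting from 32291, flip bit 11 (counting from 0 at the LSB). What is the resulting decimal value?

30243

x = 111111000100011
bit 11 is currently 1; toggle it via x ^ (1 << 11) = x ^ 2048
→ 111011000100011 = 30243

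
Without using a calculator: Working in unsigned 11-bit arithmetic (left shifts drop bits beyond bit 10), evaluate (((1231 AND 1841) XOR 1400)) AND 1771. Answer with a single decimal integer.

105

1231 = 10011001111
1841 = 11100110001
→ AND → 10000000001 = 1025
1400 = 10101111000
→ XOR → 00101111001 = 377
1771 = 11011101011
→ AND → 00001101001 = 105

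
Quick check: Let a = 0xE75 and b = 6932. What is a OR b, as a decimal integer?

0xE75 = 0111001110101
6932 = 1101100010100
 OR → 1111101110101 = 8053

8053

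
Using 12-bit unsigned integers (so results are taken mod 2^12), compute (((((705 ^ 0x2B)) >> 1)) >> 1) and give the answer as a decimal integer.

705 = 001011000001
0x2B = 000000101011
→ ^ → 001011101010 = 746
→ >> 1 → 000101110101 = 373
→ >> 1 → 000010111010 = 186

186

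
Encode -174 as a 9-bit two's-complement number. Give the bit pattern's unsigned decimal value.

174 in 9 bits: 010101110
Invert: 101010001
Add 1:  101010010 = 338
(Check: 2^9 - 174 = 512 - 174 = 338.)

338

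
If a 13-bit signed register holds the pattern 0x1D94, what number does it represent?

pattern = 1110110010100 (MSB is 1 ⇒ negative)
Invert: 0001001101011, add 1 → 0001001101100 = 620, so the value is -620.
(Equivalently: 7572 - 2^13 = 7572 - 8192 = -620.)

-620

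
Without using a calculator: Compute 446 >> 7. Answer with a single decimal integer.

3

446 = 110111110
shift right by 7 → 000000011 = 3
(equivalently, floor(446 / 128))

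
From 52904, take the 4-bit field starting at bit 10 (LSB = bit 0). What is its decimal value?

v = 1100111010101000
Shift right by 10: 110011
Mask low 4 bits: 0011 = 3

3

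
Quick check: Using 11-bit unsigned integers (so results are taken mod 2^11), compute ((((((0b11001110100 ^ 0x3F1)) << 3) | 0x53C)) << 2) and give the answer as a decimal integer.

1264

0b11001110100 = 11001110100
0x3F1 = 01111110001
→ ^ → 10110000101 = 1413
→ << 3 (mod 2^11) → 10000101000 = 1064
0x53C = 10100111100
→ | → 10100111100 = 1340
→ << 2 (mod 2^11) → 10011110000 = 1264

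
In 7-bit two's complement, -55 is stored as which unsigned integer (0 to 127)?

73

55 in 7 bits: 0110111
Invert: 1001000
Add 1:  1001001 = 73
(Check: 2^7 - 55 = 128 - 55 = 73.)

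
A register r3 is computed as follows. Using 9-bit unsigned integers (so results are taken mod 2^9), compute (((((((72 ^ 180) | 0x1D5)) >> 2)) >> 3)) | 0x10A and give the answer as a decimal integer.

271

72 = 001001000
180 = 010110100
→ ^ → 011111100 = 252
0x1D5 = 111010101
→ | → 111111101 = 509
→ >> 2 → 001111111 = 127
→ >> 3 → 000001111 = 15
0x10A = 100001010
→ | → 100001111 = 271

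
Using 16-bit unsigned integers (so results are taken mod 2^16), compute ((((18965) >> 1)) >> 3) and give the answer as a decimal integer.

18965 = 0100101000010101
→ >> 1 → 0010010100001010 = 9482
→ >> 3 → 0000010010100001 = 1185

1185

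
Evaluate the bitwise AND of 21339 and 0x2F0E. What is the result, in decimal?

778

21339 = 101001101011011
0x2F0E = 010111100001110
AND → 000001100001010 = 778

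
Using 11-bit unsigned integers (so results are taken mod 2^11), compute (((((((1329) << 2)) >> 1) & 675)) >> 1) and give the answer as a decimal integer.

1329 = 10100110001
→ << 2 (mod 2^11) → 10011000100 = 1220
→ >> 1 → 01001100010 = 610
675 = 01010100011
→ & → 01000100010 = 546
→ >> 1 → 00100010001 = 273

273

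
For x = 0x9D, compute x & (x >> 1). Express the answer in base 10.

x = 10011101 = 157
x>>1 = 01001110
AND  = 00001100 = 12
(x & (x >> 1) has a 1 wherever x has two consecutive 1 bits.)

12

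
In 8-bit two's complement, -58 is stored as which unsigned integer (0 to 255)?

58 in 8 bits: 00111010
Invert: 11000101
Add 1:  11000110 = 198
(Check: 2^8 - 58 = 256 - 58 = 198.)

198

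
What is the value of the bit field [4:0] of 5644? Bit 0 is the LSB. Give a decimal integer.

12

v = 01011000001100
Shift right by 0: 01011000001100
Mask low 5 bits: 01100 = 12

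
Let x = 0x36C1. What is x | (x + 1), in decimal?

x = 11011011000001 = 14017
x + 1 = 11011011000010
OR    = 11011011000011 = 14019
(x | (x + 1) sets the lowest cleared bit.)

14019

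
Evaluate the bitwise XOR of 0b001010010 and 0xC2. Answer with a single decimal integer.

a = 01010010
0xC2 = 11000010
XOR → 10010000 = 144

144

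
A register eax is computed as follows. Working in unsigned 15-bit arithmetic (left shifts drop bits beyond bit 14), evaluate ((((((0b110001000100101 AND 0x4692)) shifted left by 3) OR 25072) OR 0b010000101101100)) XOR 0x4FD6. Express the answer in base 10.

15914

0b110001000100101 = 110001000100101
0x4692 = 100011010010010
→ AND → 100001000000000 = 16896
→ shifted left by 3 (mod 2^15) → 001000000000000 = 4096
25072 = 110000111110000
→ OR → 111000111110000 = 29168
0b010000101101100 = 010000101101100
→ OR → 111000111111100 = 29180
0x4FD6 = 100111111010110
→ XOR → 011111000101010 = 15914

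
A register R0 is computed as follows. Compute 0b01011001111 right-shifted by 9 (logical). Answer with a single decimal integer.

x = 1011001111
shift right by 9 → 0000000001 = 1
(equivalently, floor(719 / 512))

1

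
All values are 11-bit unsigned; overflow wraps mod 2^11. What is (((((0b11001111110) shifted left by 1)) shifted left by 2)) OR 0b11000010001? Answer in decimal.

2033

0b11001111110 = 11001111110
→ shifted left by 1 (mod 2^11) → 10011111100 = 1276
→ shifted left by 2 (mod 2^11) → 01111110000 = 1008
0b11000010001 = 11000010001
→ OR → 11111110001 = 2033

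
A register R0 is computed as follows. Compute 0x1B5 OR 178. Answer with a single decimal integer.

0x1B5 = 110110101
178 = 010110010
 OR → 110110111 = 439

439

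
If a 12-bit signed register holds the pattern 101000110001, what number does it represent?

pattern = 101000110001 (MSB is 1 ⇒ negative)
Invert: 010111001110, add 1 → 010111001111 = 1487, so the value is -1487.
(Equivalently: 2609 - 2^12 = 2609 - 4096 = -1487.)

-1487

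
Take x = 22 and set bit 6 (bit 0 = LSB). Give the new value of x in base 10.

x = 00010110
bit 6 is currently 0; set it via x | (1 << 6) = x | 64
→ 01010110 = 86

86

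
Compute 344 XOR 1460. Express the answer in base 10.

1260

344 = 00101011000
1460 = 10110110100
XOR → 10011101100 = 1260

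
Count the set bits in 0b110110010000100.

n = 110110010000100
Count the 1s: 1 + 1 + 1 + 1 + 1 + 1 = 6

6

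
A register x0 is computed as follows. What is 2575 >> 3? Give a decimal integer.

2575 = 101000001111
shift right by 3 → 000101000001 = 321
(equivalently, floor(2575 / 8))

321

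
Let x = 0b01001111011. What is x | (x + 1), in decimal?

x = 1001111011 = 635
x + 1 = 1001111100
OR    = 1001111111 = 639
(x | (x + 1) sets the lowest cleared bit.)

639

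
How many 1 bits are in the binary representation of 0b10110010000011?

6

n = 10110010000011
Count the 1s: 1 + 1 + 1 + 1 + 1 + 1 = 6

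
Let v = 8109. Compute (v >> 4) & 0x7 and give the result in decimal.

2

v = 1111110101101
Shift right by 4: 111111010
Mask low 3 bits: 010 = 2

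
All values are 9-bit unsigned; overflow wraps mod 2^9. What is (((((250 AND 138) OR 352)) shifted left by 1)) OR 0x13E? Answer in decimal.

510

250 = 011111010
138 = 010001010
→ AND → 010001010 = 138
352 = 101100000
→ OR → 111101010 = 490
→ shifted left by 1 (mod 2^9) → 111010100 = 468
0x13E = 100111110
→ OR → 111111110 = 510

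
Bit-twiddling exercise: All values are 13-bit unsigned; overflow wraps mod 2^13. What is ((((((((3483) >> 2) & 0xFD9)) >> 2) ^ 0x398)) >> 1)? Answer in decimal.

3483 = 0110110011011
→ >> 2 → 0001101100110 = 870
0xFD9 = 0111111011001
→ & → 0001101000000 = 832
→ >> 2 → 0000011010000 = 208
0x398 = 0001110011000
→ ^ → 0001101001000 = 840
→ >> 1 → 0000110100100 = 420

420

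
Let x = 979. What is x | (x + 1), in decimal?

983

x = 1111010011 = 979
x + 1 = 1111010100
OR    = 1111010111 = 983
(x | (x + 1) sets the lowest cleared bit.)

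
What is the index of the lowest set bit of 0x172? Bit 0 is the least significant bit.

0x172 = 101110010
Trailing zeros: 1, so the lowest set bit is bit 1 (value 2).

1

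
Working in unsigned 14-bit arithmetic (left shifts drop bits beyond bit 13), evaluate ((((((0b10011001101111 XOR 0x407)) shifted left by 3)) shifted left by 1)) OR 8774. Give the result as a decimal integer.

9926

0b10011001101111 = 10011001101111
0x407 = 00010000000111
→ XOR → 10001001101000 = 8808
→ shifted left by 3 (mod 2^14) → 01001101000000 = 4928
→ shifted left by 1 (mod 2^14) → 10011010000000 = 9856
8774 = 10001001000110
→ OR → 10011011000110 = 9926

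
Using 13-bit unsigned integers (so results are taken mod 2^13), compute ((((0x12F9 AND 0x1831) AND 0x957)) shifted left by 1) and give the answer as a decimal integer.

0x12F9 = 1001011111001
0x1831 = 1100000110001
→ AND → 1000000110001 = 4145
0x957 = 0100101010111
→ AND → 0000000010001 = 17
→ shifted left by 1 (mod 2^13) → 0000000100010 = 34

34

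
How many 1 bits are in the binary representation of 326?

4

326 = 101000110
Count the 1s: 1 + 1 + 1 + 1 = 4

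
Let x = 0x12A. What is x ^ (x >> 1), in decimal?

447

x = 100101010 = 298
x>>1 = 010010101
XOR  = 110111111 = 447
(x ^ (x >> 1) gives the standard binary-reflected Gray code of x.)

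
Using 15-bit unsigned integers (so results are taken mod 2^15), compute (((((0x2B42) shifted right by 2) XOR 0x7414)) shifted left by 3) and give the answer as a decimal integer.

30240

0x2B42 = 010101101000010
→ shifted right by 2 → 000101011010000 = 2768
0x7414 = 111010000010100
→ XOR → 111111011000100 = 32452
→ shifted left by 3 (mod 2^15) → 111011000100000 = 30240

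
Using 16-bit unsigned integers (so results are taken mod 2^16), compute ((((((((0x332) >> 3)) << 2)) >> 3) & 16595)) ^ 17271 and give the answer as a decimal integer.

17252

0x332 = 0000001100110010
→ >> 3 → 0000000001100110 = 102
→ << 2 (mod 2^16) → 0000000110011000 = 408
→ >> 3 → 0000000000110011 = 51
16595 = 0100000011010011
→ & → 0000000000010011 = 19
17271 = 0100001101110111
→ ^ → 0100001101100100 = 17252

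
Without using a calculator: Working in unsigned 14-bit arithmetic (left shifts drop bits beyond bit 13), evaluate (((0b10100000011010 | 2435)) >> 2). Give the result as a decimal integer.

0b10100000011010 = 10100000011010
2435 = 00100110000011
→ | → 10100110011011 = 10651
→ >> 2 → 00101001100110 = 2662

2662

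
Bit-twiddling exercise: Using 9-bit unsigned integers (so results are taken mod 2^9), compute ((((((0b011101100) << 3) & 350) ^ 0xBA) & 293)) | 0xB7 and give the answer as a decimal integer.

439

0b011101100 = 011101100
→ << 3 (mod 2^9) → 101100000 = 352
350 = 101011110
→ & → 101000000 = 320
0xBA = 010111010
→ ^ → 111111010 = 506
293 = 100100101
→ & → 100100000 = 288
0xB7 = 010110111
→ | → 110110111 = 439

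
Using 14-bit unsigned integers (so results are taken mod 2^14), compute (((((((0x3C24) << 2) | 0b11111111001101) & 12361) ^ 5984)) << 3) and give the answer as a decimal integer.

0x3C24 = 11110000100100
→ << 2 (mod 2^14) → 11000010010000 = 12432
0b11111111001101 = 11111111001101
→ | → 11111111011101 = 16349
12361 = 11000001001001
→ & → 11000001001001 = 12361
5984 = 01011101100000
→ ^ → 10011100101001 = 10025
→ << 3 (mod 2^14) → 11100101001000 = 14664

14664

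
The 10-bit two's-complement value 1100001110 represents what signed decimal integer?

pattern = 1100001110 (MSB is 1 ⇒ negative)
Invert: 0011110001, add 1 → 0011110010 = 242, so the value is -242.
(Equivalently: 782 - 2^10 = 782 - 1024 = -242.)

-242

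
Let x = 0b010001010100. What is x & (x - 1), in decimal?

x = 10001010100 = 1108
x - 1 = 10001010011
AND   = 10001010000 = 1104
(x & (x - 1) clears the lowest set bit of x.)

1104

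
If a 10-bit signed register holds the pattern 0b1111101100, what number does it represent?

pattern = 1111101100 (MSB is 1 ⇒ negative)
Invert: 0000010011, add 1 → 0000010100 = 20, so the value is -20.
(Equivalently: 1004 - 2^10 = 1004 - 1024 = -20.)

-20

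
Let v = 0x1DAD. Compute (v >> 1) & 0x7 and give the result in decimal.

v = 0001110110101101
Shift right by 1: 000111011010110
Mask low 3 bits: 110 = 6

6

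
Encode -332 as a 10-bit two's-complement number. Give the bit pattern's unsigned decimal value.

692

332 in 10 bits: 0101001100
Invert: 1010110011
Add 1:  1010110100 = 692
(Check: 2^10 - 332 = 1024 - 332 = 692.)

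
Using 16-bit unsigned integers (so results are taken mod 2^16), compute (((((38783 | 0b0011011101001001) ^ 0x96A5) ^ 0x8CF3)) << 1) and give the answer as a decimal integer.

38783 = 1001011101111111
0b0011011101001001 = 0011011101001001
→ | → 1011011101111111 = 46975
0x96A5 = 1001011010100101
→ ^ → 0010000111011010 = 8666
0x8CF3 = 1000110011110011
→ ^ → 1010110100101001 = 44329
→ << 1 (mod 2^16) → 0101101001010010 = 23122

23122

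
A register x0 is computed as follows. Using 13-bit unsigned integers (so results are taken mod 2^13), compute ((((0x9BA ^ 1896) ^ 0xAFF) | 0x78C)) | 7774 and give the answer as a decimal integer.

0x9BA = 0100110111010
1896 = 0011101101000
→ ^ → 0111011010010 = 3794
0xAFF = 0101011111111
→ ^ → 0010000101101 = 1069
0x78C = 0011110001100
→ | → 0011110101101 = 1965
7774 = 1111001011110
→ | → 1111111111111 = 8191

8191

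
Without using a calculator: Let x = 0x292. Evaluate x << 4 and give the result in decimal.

10528

0x292 = 00001010010010
shift left by 4 → 10100100100000 = 10528
(equivalently, 658 × 2^4 = 658 × 16)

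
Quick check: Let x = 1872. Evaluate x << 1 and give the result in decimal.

1872 = 011101010000
shift left by 1 → 111010100000 = 3744
(equivalently, 1872 × 2^1 = 1872 × 2)

3744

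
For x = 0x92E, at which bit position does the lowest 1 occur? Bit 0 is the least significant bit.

0x92E = 100100101110
Trailing zeros: 1, so the lowest set bit is bit 1 (value 2).

1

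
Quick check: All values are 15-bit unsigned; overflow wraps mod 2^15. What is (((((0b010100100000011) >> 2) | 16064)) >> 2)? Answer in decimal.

0b010100100000011 = 010100100000011
→ >> 2 → 000101001000000 = 2624
16064 = 011111011000000
→ | → 011111011000000 = 16064
→ >> 2 → 000111110110000 = 4016

4016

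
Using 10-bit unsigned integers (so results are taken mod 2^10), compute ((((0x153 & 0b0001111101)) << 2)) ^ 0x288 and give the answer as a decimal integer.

972

0x153 = 0101010011
0b0001111101 = 0001111101
→ & → 0001010001 = 81
→ << 2 (mod 2^10) → 0101000100 = 324
0x288 = 1010001000
→ ^ → 1111001100 = 972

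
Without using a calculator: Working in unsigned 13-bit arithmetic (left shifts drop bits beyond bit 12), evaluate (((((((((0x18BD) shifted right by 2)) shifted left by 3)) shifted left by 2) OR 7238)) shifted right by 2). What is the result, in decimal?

1913

0x18BD = 1100010111101
→ shifted right by 2 → 0011000101111 = 1583
→ shifted left by 3 (mod 2^13) → 1000101111000 = 4472
→ shifted left by 2 (mod 2^13) → 0010111100000 = 1504
7238 = 1110001000110
→ OR → 1110111100110 = 7654
→ shifted right by 2 → 0011101111001 = 1913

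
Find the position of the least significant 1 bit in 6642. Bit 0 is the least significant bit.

6642 = 1100111110010
Trailing zeros: 1, so the lowest set bit is bit 1 (value 2).

1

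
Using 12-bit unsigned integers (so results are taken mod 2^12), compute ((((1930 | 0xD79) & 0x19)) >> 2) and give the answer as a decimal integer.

6

1930 = 011110001010
0xD79 = 110101111001
→ | → 111111111011 = 4091
0x19 = 000000011001
→ & → 000000011001 = 25
→ >> 2 → 000000000110 = 6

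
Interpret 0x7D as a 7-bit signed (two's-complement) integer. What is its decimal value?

-3

pattern = 1111101 (MSB is 1 ⇒ negative)
Invert: 0000010, add 1 → 0000011 = 3, so the value is -3.
(Equivalently: 125 - 2^7 = 125 - 128 = -3.)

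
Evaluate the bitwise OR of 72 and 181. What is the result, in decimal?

253

72 = 01001000
181 = 10110101
 OR → 11111101 = 253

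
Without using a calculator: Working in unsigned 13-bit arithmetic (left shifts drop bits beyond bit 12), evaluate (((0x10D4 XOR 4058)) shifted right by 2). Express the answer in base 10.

1987

0x10D4 = 1000011010100
4058 = 0111111011010
→ XOR → 1111100001110 = 7950
→ shifted right by 2 → 0011111000011 = 1987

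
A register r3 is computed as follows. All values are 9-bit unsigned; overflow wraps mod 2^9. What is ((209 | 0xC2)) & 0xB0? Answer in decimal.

144

209 = 011010001
0xC2 = 011000010
→ | → 011010011 = 211
0xB0 = 010110000
→ & → 010010000 = 144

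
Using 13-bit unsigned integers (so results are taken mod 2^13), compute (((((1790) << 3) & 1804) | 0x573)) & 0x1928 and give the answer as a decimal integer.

1790 = 0011011111110
→ << 3 (mod 2^13) → 1011111110000 = 6128
1804 = 0011100001100
→ & → 0011100000000 = 1792
0x573 = 0010101110011
→ | → 0011101110011 = 1907
0x1928 = 1100100101000
→ & → 0000100100000 = 288

288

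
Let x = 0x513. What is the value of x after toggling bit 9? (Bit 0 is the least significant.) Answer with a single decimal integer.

1811

x = 10100010011
bit 9 is currently 0; toggle it via x ^ (1 << 9) = x ^ 512
→ 11100010011 = 1811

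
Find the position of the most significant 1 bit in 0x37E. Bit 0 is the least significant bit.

0x37E = 1101111110
The topmost 1 is at position 9 (since 2^9 = 512 ≤ 894 < 1024).

9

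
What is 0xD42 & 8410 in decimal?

66

0xD42 = 00110101000010
8410 = 10000011011010
AND → 00000001000010 = 66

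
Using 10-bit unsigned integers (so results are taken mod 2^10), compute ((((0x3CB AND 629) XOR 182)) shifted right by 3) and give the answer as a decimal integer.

94

0x3CB = 1111001011
629 = 1001110101
→ AND → 1001000001 = 577
182 = 0010110110
→ XOR → 1011110111 = 759
→ shifted right by 3 → 0001011110 = 94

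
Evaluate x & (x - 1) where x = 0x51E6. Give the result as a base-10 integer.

20964

x = 101000111100110 = 20966
x - 1 = 101000111100101
AND   = 101000111100100 = 20964
(x & (x - 1) clears the lowest set bit of x.)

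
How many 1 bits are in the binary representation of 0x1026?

4

0x1026 = 1000000100110
Count the 1s: 1 + 1 + 1 + 1 = 4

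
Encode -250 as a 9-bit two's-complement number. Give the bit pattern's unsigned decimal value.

250 in 9 bits: 011111010
Invert: 100000101
Add 1:  100000110 = 262
(Check: 2^9 - 250 = 512 - 250 = 262.)

262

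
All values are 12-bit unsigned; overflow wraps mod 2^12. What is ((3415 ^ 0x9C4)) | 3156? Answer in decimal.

3287

3415 = 110101010111
0x9C4 = 100111000100
→ ^ → 010010010011 = 1171
3156 = 110001010100
→ | → 110011010111 = 3287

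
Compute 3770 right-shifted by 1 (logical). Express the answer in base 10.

1885

3770 = 111010111010
shift right by 1 → 011101011101 = 1885
(equivalently, floor(3770 / 2))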